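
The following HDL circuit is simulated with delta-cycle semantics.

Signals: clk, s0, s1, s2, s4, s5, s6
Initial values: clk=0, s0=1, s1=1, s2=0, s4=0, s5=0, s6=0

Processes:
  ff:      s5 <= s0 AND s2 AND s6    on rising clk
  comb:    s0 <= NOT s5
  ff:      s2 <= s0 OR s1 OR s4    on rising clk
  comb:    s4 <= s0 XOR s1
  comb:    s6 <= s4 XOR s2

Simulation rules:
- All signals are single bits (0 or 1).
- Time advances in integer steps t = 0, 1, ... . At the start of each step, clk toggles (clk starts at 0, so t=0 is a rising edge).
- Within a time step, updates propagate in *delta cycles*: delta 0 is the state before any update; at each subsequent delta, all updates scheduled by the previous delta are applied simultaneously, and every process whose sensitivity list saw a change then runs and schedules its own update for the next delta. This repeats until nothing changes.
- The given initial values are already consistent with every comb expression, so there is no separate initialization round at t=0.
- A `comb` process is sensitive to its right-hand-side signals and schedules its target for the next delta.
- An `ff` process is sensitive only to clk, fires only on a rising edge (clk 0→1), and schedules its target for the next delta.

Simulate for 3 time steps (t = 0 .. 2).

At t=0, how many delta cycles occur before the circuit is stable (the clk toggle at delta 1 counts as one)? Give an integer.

3

t0.Δ0 s0=1 s5=0 s1=1 clk=0 s4=0 s2=0 s6=0
t0.Δ1 s0=1 s5=0 s1=1 clk=1 s4=0 s2=0 s6=0
t0.Δ2 s0=1 s5=0 s1=1 clk=1 s4=0 s2=1 s6=0
t0.Δ3 s0=1 s5=0 s1=1 clk=1 s4=0 s2=1 s6=1
t1.Δ0 s0=1 s5=0 s1=1 clk=1 s4=0 s2=1 s6=1
t1.Δ1 s0=1 s5=0 s1=1 clk=0 s4=0 s2=1 s6=1
t2.Δ0 s0=1 s5=0 s1=1 clk=0 s4=0 s2=1 s6=1
t2.Δ1 s0=1 s5=0 s1=1 clk=1 s4=0 s2=1 s6=1
t2.Δ2 s0=1 s5=1 s1=1 clk=1 s4=0 s2=1 s6=1
t2.Δ3 s0=0 s5=1 s1=1 clk=1 s4=0 s2=1 s6=1
t2.Δ4 s0=0 s5=1 s1=1 clk=1 s4=1 s2=1 s6=1
t2.Δ5 s0=0 s5=1 s1=1 clk=1 s4=1 s2=1 s6=0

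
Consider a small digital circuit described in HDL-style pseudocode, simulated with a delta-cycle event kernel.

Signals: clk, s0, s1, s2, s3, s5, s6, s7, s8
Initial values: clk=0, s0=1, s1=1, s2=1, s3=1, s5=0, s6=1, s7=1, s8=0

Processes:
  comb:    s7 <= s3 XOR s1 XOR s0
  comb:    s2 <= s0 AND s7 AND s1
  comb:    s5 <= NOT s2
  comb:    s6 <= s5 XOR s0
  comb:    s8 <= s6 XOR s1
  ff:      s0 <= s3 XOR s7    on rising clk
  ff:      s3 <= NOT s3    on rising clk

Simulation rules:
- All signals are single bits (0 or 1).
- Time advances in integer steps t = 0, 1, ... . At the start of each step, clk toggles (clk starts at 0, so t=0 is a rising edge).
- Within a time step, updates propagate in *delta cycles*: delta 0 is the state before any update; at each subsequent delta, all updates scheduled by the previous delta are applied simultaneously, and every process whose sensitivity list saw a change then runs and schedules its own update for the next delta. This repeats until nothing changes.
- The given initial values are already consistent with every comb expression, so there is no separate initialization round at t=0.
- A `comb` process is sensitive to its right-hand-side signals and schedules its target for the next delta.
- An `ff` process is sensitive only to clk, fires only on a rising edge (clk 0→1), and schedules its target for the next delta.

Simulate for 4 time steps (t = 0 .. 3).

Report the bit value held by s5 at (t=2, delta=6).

t=0 Δ0: s6=1 s1=1 s8=0 s0=1 s3=1 s2=1 clk=0 s5=0 s7=1
  Δ1: clk:0→1
  Δ2: s0:1→0, s3:1→0
  Δ3: s6:1→0, s2:1→0
  Δ4: s8:0→1, s5:0→1
  Δ5: s6:0→1
  Δ6: s8:1→0
  (6Δ to stable)
t=1 Δ0: s6=1 s1=1 s8=0 s0=0 s3=0 s2=0 clk=1 s5=1 s7=1
  Δ1: clk:1→0
  (1Δ to stable)
t=2 Δ0: s6=1 s1=1 s8=0 s0=0 s3=0 s2=0 clk=0 s5=1 s7=1
  Δ1: clk:0→1
  Δ2: s0:0→1, s3:0→1
  Δ3: s6:1→0, s2:0→1
  Δ4: s8:0→1, s5:1→0
  Δ5: s6:0→1
  Δ6: s8:1→0
  (6Δ to stable)
t=3 Δ0: s6=1 s1=1 s8=0 s0=1 s3=1 s2=1 clk=1 s5=0 s7=1
  Δ1: clk:1→0
  (1Δ to stable)

0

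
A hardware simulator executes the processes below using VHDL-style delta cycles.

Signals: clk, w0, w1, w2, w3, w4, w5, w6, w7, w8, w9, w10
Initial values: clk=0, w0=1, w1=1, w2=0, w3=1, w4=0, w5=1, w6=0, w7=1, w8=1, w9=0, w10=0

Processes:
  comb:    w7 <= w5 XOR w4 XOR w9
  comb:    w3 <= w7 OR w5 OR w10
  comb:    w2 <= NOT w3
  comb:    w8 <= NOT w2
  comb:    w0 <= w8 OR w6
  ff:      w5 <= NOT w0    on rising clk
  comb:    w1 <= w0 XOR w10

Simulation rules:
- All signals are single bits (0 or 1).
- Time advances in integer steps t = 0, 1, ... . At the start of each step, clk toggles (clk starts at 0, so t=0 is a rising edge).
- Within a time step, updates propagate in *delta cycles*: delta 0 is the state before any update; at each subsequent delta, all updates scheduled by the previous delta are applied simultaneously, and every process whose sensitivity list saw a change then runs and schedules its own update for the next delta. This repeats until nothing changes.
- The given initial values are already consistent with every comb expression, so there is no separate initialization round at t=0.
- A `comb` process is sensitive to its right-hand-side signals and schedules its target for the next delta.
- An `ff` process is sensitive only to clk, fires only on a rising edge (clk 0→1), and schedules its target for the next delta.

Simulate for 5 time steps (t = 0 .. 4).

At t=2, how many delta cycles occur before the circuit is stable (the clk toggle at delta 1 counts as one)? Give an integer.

t0.Δ0 w0=1 clk=0 w8=1 w9=0 w5=1 w2=0 w3=1 w10=0 w6=0 w1=1 w7=1 w4=0
t0.Δ1 w0=1 clk=1 w8=1 w9=0 w5=1 w2=0 w3=1 w10=0 w6=0 w1=1 w7=1 w4=0
t0.Δ2 w0=1 clk=1 w8=1 w9=0 w5=0 w2=0 w3=1 w10=0 w6=0 w1=1 w7=1 w4=0
t0.Δ3 w0=1 clk=1 w8=1 w9=0 w5=0 w2=0 w3=1 w10=0 w6=0 w1=1 w7=0 w4=0
t0.Δ4 w0=1 clk=1 w8=1 w9=0 w5=0 w2=0 w3=0 w10=0 w6=0 w1=1 w7=0 w4=0
t0.Δ5 w0=1 clk=1 w8=1 w9=0 w5=0 w2=1 w3=0 w10=0 w6=0 w1=1 w7=0 w4=0
t0.Δ6 w0=1 clk=1 w8=0 w9=0 w5=0 w2=1 w3=0 w10=0 w6=0 w1=1 w7=0 w4=0
t0.Δ7 w0=0 clk=1 w8=0 w9=0 w5=0 w2=1 w3=0 w10=0 w6=0 w1=1 w7=0 w4=0
t0.Δ8 w0=0 clk=1 w8=0 w9=0 w5=0 w2=1 w3=0 w10=0 w6=0 w1=0 w7=0 w4=0
t1.Δ0 w0=0 clk=1 w8=0 w9=0 w5=0 w2=1 w3=0 w10=0 w6=0 w1=0 w7=0 w4=0
t1.Δ1 w0=0 clk=0 w8=0 w9=0 w5=0 w2=1 w3=0 w10=0 w6=0 w1=0 w7=0 w4=0
t2.Δ0 w0=0 clk=0 w8=0 w9=0 w5=0 w2=1 w3=0 w10=0 w6=0 w1=0 w7=0 w4=0
t2.Δ1 w0=0 clk=1 w8=0 w9=0 w5=0 w2=1 w3=0 w10=0 w6=0 w1=0 w7=0 w4=0
t2.Δ2 w0=0 clk=1 w8=0 w9=0 w5=1 w2=1 w3=0 w10=0 w6=0 w1=0 w7=0 w4=0
t2.Δ3 w0=0 clk=1 w8=0 w9=0 w5=1 w2=1 w3=1 w10=0 w6=0 w1=0 w7=1 w4=0
t2.Δ4 w0=0 clk=1 w8=0 w9=0 w5=1 w2=0 w3=1 w10=0 w6=0 w1=0 w7=1 w4=0
t2.Δ5 w0=0 clk=1 w8=1 w9=0 w5=1 w2=0 w3=1 w10=0 w6=0 w1=0 w7=1 w4=0
t2.Δ6 w0=1 clk=1 w8=1 w9=0 w5=1 w2=0 w3=1 w10=0 w6=0 w1=0 w7=1 w4=0
t2.Δ7 w0=1 clk=1 w8=1 w9=0 w5=1 w2=0 w3=1 w10=0 w6=0 w1=1 w7=1 w4=0
t3.Δ0 w0=1 clk=1 w8=1 w9=0 w5=1 w2=0 w3=1 w10=0 w6=0 w1=1 w7=1 w4=0
t3.Δ1 w0=1 clk=0 w8=1 w9=0 w5=1 w2=0 w3=1 w10=0 w6=0 w1=1 w7=1 w4=0
t4.Δ0 w0=1 clk=0 w8=1 w9=0 w5=1 w2=0 w3=1 w10=0 w6=0 w1=1 w7=1 w4=0
t4.Δ1 w0=1 clk=1 w8=1 w9=0 w5=1 w2=0 w3=1 w10=0 w6=0 w1=1 w7=1 w4=0
t4.Δ2 w0=1 clk=1 w8=1 w9=0 w5=0 w2=0 w3=1 w10=0 w6=0 w1=1 w7=1 w4=0
t4.Δ3 w0=1 clk=1 w8=1 w9=0 w5=0 w2=0 w3=1 w10=0 w6=0 w1=1 w7=0 w4=0
t4.Δ4 w0=1 clk=1 w8=1 w9=0 w5=0 w2=0 w3=0 w10=0 w6=0 w1=1 w7=0 w4=0
t4.Δ5 w0=1 clk=1 w8=1 w9=0 w5=0 w2=1 w3=0 w10=0 w6=0 w1=1 w7=0 w4=0
t4.Δ6 w0=1 clk=1 w8=0 w9=0 w5=0 w2=1 w3=0 w10=0 w6=0 w1=1 w7=0 w4=0
t4.Δ7 w0=0 clk=1 w8=0 w9=0 w5=0 w2=1 w3=0 w10=0 w6=0 w1=1 w7=0 w4=0
t4.Δ8 w0=0 clk=1 w8=0 w9=0 w5=0 w2=1 w3=0 w10=0 w6=0 w1=0 w7=0 w4=0

7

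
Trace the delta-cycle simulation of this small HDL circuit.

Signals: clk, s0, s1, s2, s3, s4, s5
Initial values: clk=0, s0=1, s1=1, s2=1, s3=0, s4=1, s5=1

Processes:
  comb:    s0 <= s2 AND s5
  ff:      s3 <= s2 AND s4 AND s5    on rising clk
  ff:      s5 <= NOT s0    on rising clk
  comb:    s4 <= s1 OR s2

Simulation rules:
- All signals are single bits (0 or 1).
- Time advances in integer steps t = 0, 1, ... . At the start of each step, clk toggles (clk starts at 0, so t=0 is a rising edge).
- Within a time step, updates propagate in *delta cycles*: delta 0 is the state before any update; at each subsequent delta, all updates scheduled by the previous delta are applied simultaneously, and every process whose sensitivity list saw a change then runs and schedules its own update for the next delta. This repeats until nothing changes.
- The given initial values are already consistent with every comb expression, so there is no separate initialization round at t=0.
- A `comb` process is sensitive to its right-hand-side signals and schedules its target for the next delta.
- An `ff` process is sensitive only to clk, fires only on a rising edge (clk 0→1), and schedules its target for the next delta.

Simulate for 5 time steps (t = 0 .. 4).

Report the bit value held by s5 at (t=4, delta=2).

[bits: s3,s2,s5,clk,s1,s0,s4]
t=0: Δ0=0110111 Δ1=0111111 Δ2=1101111 Δ3=1101101 | 3Δ
t=1: Δ0=1101101 Δ1=1100101 | 1Δ
t=2: Δ0=1100101 Δ1=1101101 Δ2=0111101 Δ3=0111111 | 3Δ
t=3: Δ0=0111111 Δ1=0110111 | 1Δ
t=4: Δ0=0110111 Δ1=0111111 Δ2=1101111 Δ3=1101101 | 3Δ

0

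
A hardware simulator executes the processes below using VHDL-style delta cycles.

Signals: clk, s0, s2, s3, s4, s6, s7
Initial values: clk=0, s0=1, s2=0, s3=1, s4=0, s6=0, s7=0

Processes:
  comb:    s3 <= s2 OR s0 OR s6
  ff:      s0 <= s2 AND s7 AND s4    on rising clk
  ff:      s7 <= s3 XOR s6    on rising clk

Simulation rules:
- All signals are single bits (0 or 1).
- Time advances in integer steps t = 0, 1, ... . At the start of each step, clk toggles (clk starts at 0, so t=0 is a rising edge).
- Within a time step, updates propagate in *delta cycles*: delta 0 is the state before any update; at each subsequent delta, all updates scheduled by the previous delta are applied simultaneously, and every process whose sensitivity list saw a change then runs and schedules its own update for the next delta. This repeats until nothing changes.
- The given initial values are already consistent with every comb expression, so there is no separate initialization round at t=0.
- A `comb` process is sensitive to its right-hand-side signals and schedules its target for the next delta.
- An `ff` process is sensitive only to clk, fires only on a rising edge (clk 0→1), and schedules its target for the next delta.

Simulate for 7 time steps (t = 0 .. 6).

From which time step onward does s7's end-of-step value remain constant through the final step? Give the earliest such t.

2

t=0 Δ0: s3=1 s0=1 s4=0 s6=0 s7=0 clk=0 s2=0
  Δ1: clk:0→1
  Δ2: s0:1→0, s7:0→1
  Δ3: s3:1→0
  (3Δ to stable)
t=1 Δ0: s3=0 s0=0 s4=0 s6=0 s7=1 clk=1 s2=0
  Δ1: clk:1→0
  (1Δ to stable)
t=2 Δ0: s3=0 s0=0 s4=0 s6=0 s7=1 clk=0 s2=0
  Δ1: clk:0→1
  Δ2: s7:1→0
  (2Δ to stable)
t=3 Δ0: s3=0 s0=0 s4=0 s6=0 s7=0 clk=1 s2=0
  Δ1: clk:1→0
  (1Δ to stable)
t=4 Δ0: s3=0 s0=0 s4=0 s6=0 s7=0 clk=0 s2=0
  Δ1: clk:0→1
  (1Δ to stable)
t=5 Δ0: s3=0 s0=0 s4=0 s6=0 s7=0 clk=1 s2=0
  Δ1: clk:1→0
  (1Δ to stable)
t=6 Δ0: s3=0 s0=0 s4=0 s6=0 s7=0 clk=0 s2=0
  Δ1: clk:0→1
  (1Δ to stable)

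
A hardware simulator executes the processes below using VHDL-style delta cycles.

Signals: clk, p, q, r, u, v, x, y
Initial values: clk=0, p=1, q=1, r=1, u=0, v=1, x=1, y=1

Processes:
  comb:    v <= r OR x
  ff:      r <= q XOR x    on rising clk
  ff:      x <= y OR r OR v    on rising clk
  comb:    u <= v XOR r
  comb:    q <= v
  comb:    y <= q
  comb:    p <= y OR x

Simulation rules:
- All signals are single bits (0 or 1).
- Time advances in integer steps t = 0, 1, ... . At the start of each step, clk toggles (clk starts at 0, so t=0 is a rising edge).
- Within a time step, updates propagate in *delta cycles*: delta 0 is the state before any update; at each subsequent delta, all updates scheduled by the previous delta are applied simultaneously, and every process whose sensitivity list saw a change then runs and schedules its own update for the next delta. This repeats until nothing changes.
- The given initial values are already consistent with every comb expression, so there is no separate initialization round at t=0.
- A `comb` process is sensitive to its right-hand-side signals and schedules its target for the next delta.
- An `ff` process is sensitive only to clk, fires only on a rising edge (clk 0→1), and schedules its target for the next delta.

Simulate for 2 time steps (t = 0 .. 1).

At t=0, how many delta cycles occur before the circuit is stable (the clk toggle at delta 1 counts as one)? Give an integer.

[bits: x,clk,v,u,r,p,q,y]
t=0: Δ0=10101111 Δ1=11101111 Δ2=11100111 Δ3=11110111 | 3Δ
t=1: Δ0=11110111 Δ1=10110111 | 1Δ

3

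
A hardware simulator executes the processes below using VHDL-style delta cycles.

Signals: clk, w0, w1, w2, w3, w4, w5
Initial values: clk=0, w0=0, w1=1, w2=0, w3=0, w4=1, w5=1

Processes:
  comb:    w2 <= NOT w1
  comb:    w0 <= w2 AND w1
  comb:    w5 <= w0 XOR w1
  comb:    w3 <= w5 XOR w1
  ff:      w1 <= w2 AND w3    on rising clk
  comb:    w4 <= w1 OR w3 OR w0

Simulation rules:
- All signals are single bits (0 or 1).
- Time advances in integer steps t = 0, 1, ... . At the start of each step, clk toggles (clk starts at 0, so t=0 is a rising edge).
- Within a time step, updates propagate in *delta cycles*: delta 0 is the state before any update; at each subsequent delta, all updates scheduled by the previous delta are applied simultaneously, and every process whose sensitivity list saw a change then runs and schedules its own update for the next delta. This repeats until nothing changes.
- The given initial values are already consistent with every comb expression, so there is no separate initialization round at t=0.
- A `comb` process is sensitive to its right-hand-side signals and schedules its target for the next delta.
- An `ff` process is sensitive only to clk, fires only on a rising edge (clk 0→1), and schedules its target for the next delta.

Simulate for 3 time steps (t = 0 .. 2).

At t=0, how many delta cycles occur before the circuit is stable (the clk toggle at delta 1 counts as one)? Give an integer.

t=0 Δ0: w4=1 w3=0 w5=1 w2=0 clk=0 w0=0 w1=1
  Δ1: clk:0→1
  Δ2: w1:1→0
  Δ3: w4:1→0, w3:0→1, w5:1→0, w2:0→1
  Δ4: w4:0→1, w3:1→0
  Δ5: w4:1→0
  (5Δ to stable)
t=1 Δ0: w4=0 w3=0 w5=0 w2=1 clk=1 w0=0 w1=0
  Δ1: clk:1→0
  (1Δ to stable)
t=2 Δ0: w4=0 w3=0 w5=0 w2=1 clk=0 w0=0 w1=0
  Δ1: clk:0→1
  (1Δ to stable)

5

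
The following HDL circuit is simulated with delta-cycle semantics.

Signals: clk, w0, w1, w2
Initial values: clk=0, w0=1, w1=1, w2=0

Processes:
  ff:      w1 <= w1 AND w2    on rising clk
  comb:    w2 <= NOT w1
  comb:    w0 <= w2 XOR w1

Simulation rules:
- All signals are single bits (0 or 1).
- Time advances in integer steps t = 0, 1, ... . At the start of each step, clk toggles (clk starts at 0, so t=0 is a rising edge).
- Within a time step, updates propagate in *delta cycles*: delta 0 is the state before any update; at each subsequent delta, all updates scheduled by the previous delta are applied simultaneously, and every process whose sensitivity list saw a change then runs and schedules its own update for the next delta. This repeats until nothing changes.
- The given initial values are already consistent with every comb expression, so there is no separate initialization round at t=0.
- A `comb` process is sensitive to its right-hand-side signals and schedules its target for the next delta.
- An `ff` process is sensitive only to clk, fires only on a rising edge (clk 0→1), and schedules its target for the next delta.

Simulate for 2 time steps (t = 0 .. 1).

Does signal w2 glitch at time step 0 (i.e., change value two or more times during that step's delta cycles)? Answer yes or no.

no

t0.Δ0 clk=0 w0=1 w1=1 w2=0
t0.Δ1 clk=1 w0=1 w1=1 w2=0
t0.Δ2 clk=1 w0=1 w1=0 w2=0
t0.Δ3 clk=1 w0=0 w1=0 w2=1
t0.Δ4 clk=1 w0=1 w1=0 w2=1
t1.Δ0 clk=1 w0=1 w1=0 w2=1
t1.Δ1 clk=0 w0=1 w1=0 w2=1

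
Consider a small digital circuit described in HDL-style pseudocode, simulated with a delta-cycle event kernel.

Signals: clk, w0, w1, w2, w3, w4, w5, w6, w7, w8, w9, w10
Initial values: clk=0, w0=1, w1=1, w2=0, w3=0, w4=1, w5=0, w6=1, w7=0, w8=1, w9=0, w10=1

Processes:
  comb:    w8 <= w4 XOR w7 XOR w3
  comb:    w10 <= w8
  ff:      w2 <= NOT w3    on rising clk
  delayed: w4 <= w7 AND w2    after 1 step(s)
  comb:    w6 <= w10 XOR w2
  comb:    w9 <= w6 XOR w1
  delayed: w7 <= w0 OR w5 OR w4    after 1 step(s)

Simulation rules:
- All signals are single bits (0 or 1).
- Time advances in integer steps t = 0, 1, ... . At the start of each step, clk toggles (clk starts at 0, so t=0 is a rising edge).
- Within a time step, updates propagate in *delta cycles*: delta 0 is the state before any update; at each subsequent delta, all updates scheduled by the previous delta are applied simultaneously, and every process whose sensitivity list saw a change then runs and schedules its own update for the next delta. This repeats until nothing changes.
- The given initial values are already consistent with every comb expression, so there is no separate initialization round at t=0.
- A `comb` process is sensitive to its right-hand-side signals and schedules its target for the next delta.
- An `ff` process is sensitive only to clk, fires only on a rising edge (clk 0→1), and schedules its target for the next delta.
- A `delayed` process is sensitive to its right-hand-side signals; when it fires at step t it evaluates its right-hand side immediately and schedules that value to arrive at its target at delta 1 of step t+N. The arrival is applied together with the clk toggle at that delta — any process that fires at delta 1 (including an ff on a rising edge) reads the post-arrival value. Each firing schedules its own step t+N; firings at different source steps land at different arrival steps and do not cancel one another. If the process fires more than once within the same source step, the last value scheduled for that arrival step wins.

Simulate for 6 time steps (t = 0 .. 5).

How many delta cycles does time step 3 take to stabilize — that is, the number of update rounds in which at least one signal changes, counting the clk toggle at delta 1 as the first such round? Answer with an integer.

5

[bits: w6,w3,w9,clk,w4,w1,w2,w0,w8,w7,w10,w5]
t=0: Δ0=100011011010 Δ1=100111011010 Δ2=100111111010 Δ3=000111111010 Δ4=001111111010 | 4Δ
t=1: Δ0=001111111010 Δ1=001001111010 Δ2=001001110010 Δ3=001001110000 Δ4=101001110000 Δ5=100001110000 | 5Δ
t=2: Δ0=100001110000 Δ1=100101110100 Δ2=100101111100 Δ3=100101111110 Δ4=000101111110 Δ5=001101111110 | 5Δ
t=3: Δ0=001101111110 Δ1=001011111110 Δ2=001011110110 Δ3=001011110100 Δ4=101011110100 Δ5=100011110100 | 5Δ
t=4: Δ0=100011110100 Δ1=100111110100 | 1Δ
t=5: Δ0=100111110100 Δ1=100011110100 | 1Δ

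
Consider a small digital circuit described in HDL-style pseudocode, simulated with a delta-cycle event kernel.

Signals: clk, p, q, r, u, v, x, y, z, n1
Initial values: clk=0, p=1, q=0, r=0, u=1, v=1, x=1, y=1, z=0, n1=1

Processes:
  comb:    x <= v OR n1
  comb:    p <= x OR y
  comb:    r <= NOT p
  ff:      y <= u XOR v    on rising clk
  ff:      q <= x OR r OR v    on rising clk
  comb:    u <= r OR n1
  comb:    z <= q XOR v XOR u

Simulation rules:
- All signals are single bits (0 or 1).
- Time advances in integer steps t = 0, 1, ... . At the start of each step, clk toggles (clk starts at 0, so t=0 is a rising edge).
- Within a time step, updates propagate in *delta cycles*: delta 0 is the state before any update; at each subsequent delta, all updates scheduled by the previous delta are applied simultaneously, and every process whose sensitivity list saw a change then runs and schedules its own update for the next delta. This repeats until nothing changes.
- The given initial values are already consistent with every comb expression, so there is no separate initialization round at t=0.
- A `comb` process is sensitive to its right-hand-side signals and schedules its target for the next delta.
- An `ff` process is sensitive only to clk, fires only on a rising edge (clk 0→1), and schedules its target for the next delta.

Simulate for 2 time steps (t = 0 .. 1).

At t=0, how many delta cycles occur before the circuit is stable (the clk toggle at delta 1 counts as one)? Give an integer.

[bits: n1,v,z,r,y,q,u,p,clk,x]
t=0: Δ0=1100101101 Δ1=1100101111 Δ2=1100011111 Δ3=1110011111 | 3Δ
t=1: Δ0=1110011111 Δ1=1110011101 | 1Δ

3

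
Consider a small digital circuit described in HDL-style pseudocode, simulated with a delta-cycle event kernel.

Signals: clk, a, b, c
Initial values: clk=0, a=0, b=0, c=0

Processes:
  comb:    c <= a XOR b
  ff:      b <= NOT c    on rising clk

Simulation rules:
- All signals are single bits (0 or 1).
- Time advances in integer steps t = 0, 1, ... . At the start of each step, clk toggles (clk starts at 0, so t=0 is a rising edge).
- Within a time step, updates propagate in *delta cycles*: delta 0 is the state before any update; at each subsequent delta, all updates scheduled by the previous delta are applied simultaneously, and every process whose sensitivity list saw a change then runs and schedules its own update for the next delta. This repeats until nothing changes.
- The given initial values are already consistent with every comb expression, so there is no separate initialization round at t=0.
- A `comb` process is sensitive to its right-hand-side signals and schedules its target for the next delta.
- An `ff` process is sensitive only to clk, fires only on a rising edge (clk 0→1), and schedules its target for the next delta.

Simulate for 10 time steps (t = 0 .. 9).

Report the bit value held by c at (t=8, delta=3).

1

t0.Δ0 c=0 a=0 clk=0 b=0
t0.Δ1 c=0 a=0 clk=1 b=0
t0.Δ2 c=0 a=0 clk=1 b=1
t0.Δ3 c=1 a=0 clk=1 b=1
t1.Δ0 c=1 a=0 clk=1 b=1
t1.Δ1 c=1 a=0 clk=0 b=1
t2.Δ0 c=1 a=0 clk=0 b=1
t2.Δ1 c=1 a=0 clk=1 b=1
t2.Δ2 c=1 a=0 clk=1 b=0
t2.Δ3 c=0 a=0 clk=1 b=0
t3.Δ0 c=0 a=0 clk=1 b=0
t3.Δ1 c=0 a=0 clk=0 b=0
t4.Δ0 c=0 a=0 clk=0 b=0
t4.Δ1 c=0 a=0 clk=1 b=0
t4.Δ2 c=0 a=0 clk=1 b=1
t4.Δ3 c=1 a=0 clk=1 b=1
t5.Δ0 c=1 a=0 clk=1 b=1
t5.Δ1 c=1 a=0 clk=0 b=1
t6.Δ0 c=1 a=0 clk=0 b=1
t6.Δ1 c=1 a=0 clk=1 b=1
t6.Δ2 c=1 a=0 clk=1 b=0
t6.Δ3 c=0 a=0 clk=1 b=0
t7.Δ0 c=0 a=0 clk=1 b=0
t7.Δ1 c=0 a=0 clk=0 b=0
t8.Δ0 c=0 a=0 clk=0 b=0
t8.Δ1 c=0 a=0 clk=1 b=0
t8.Δ2 c=0 a=0 clk=1 b=1
t8.Δ3 c=1 a=0 clk=1 b=1
t9.Δ0 c=1 a=0 clk=1 b=1
t9.Δ1 c=1 a=0 clk=0 b=1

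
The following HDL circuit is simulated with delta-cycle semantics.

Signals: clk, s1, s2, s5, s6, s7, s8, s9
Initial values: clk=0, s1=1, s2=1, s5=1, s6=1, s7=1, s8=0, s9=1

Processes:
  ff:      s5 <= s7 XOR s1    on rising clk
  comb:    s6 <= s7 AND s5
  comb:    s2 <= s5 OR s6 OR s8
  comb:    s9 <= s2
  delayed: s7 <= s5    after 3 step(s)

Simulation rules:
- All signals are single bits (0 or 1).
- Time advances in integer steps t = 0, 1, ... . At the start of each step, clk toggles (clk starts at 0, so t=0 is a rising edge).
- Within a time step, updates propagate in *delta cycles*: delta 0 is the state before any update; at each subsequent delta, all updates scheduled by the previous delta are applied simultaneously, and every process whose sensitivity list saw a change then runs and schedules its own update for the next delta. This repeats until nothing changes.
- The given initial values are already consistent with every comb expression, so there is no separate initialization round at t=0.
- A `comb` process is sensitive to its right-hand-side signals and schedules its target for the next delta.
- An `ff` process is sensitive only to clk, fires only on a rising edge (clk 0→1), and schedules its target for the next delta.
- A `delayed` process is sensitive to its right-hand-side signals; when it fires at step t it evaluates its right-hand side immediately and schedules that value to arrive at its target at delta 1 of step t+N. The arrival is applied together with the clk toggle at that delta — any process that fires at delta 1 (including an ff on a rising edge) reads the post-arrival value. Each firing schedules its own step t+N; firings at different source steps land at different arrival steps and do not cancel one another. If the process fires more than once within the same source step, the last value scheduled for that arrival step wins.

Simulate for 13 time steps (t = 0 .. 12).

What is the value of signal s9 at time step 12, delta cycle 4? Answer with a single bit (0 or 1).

[bits: s9,s1,s8,s7,s2,s6,s5,clk]
t=0: Δ0=11011110 Δ1=11011111 Δ2=11011101 Δ3=11011001 Δ4=11010001 Δ5=01010001 | 5Δ
t=1: Δ0=01010001 Δ1=01010000 | 1Δ
t=2: Δ0=01010000 Δ1=01010001 | 1Δ
t=3: Δ0=01010001 Δ1=01000000 | 1Δ
t=4: Δ0=01000000 Δ1=01000001 Δ2=01000011 Δ3=01001011 Δ4=11001011 | 4Δ
t=5: Δ0=11001011 Δ1=11001010 | 1Δ
t=6: Δ0=11001010 Δ1=11001011 | 1Δ
t=7: Δ0=11001011 Δ1=11011010 Δ2=11011110 | 2Δ
t=8: Δ0=11011110 Δ1=11011111 Δ2=11011101 Δ3=11011001 Δ4=11010001 Δ5=01010001 | 5Δ
t=9: Δ0=01010001 Δ1=01010000 | 1Δ
t=10: Δ0=01010000 Δ1=01010001 | 1Δ
t=11: Δ0=01010001 Δ1=01000000 | 1Δ
t=12: Δ0=01000000 Δ1=01000001 Δ2=01000011 Δ3=01001011 Δ4=11001011 | 4Δ

1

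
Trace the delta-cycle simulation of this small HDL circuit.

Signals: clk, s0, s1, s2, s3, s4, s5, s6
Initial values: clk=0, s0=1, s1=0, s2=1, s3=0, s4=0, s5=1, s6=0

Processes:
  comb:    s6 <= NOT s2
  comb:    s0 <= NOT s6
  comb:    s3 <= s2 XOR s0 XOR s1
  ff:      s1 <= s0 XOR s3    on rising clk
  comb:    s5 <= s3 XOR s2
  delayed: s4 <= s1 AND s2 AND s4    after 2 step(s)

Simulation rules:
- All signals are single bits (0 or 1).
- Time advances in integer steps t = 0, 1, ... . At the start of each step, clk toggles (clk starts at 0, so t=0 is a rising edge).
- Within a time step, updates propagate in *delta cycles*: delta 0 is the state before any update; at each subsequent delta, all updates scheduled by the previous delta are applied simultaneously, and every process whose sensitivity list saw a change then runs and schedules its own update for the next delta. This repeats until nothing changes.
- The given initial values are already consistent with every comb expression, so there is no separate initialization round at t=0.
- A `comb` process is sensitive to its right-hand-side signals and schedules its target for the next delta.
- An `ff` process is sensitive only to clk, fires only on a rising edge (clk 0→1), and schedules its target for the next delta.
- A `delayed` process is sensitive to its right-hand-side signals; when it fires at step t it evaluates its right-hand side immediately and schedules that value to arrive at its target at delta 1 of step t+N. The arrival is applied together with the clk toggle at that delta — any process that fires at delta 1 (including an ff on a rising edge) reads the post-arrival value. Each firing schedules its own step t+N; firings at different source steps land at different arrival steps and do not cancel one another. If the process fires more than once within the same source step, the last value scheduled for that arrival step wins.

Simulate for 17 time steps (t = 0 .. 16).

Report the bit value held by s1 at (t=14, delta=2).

0

t=0 Δ0: s6=0 clk=0 s3=0 s0=1 s5=1 s4=0 s2=1 s1=0
  Δ1: clk:0→1
  Δ2: s1:0→1
  Δ3: s3:0→1
  Δ4: s5:1→0
  (4Δ to stable)
t=1 Δ0: s6=0 clk=1 s3=1 s0=1 s5=0 s4=0 s2=1 s1=1
  Δ1: clk:1→0
  (1Δ to stable)
t=2 Δ0: s6=0 clk=0 s3=1 s0=1 s5=0 s4=0 s2=1 s1=1
  Δ1: clk:0→1
  Δ2: s1:1→0
  Δ3: s3:1→0
  Δ4: s5:0→1
  (4Δ to stable)
t=3 Δ0: s6=0 clk=1 s3=0 s0=1 s5=1 s4=0 s2=1 s1=0
  Δ1: clk:1→0
  (1Δ to stable)
t=4 Δ0: s6=0 clk=0 s3=0 s0=1 s5=1 s4=0 s2=1 s1=0
  Δ1: clk:0→1
  Δ2: s1:0→1
  Δ3: s3:0→1
  Δ4: s5:1→0
  (4Δ to stable)
t=5 Δ0: s6=0 clk=1 s3=1 s0=1 s5=0 s4=0 s2=1 s1=1
  Δ1: clk:1→0
  (1Δ to stable)
t=6 Δ0: s6=0 clk=0 s3=1 s0=1 s5=0 s4=0 s2=1 s1=1
  Δ1: clk:0→1
  Δ2: s1:1→0
  Δ3: s3:1→0
  Δ4: s5:0→1
  (4Δ to stable)
t=7 Δ0: s6=0 clk=1 s3=0 s0=1 s5=1 s4=0 s2=1 s1=0
  Δ1: clk:1→0
  (1Δ to stable)
t=8 Δ0: s6=0 clk=0 s3=0 s0=1 s5=1 s4=0 s2=1 s1=0
  Δ1: clk:0→1
  Δ2: s1:0→1
  Δ3: s3:0→1
  Δ4: s5:1→0
  (4Δ to stable)
t=9 Δ0: s6=0 clk=1 s3=1 s0=1 s5=0 s4=0 s2=1 s1=1
  Δ1: clk:1→0
  (1Δ to stable)
t=10 Δ0: s6=0 clk=0 s3=1 s0=1 s5=0 s4=0 s2=1 s1=1
  Δ1: clk:0→1
  Δ2: s1:1→0
  Δ3: s3:1→0
  Δ4: s5:0→1
  (4Δ to stable)
t=11 Δ0: s6=0 clk=1 s3=0 s0=1 s5=1 s4=0 s2=1 s1=0
  Δ1: clk:1→0
  (1Δ to stable)
t=12 Δ0: s6=0 clk=0 s3=0 s0=1 s5=1 s4=0 s2=1 s1=0
  Δ1: clk:0→1
  Δ2: s1:0→1
  Δ3: s3:0→1
  Δ4: s5:1→0
  (4Δ to stable)
t=13 Δ0: s6=0 clk=1 s3=1 s0=1 s5=0 s4=0 s2=1 s1=1
  Δ1: clk:1→0
  (1Δ to stable)
t=14 Δ0: s6=0 clk=0 s3=1 s0=1 s5=0 s4=0 s2=1 s1=1
  Δ1: clk:0→1
  Δ2: s1:1→0
  Δ3: s3:1→0
  Δ4: s5:0→1
  (4Δ to stable)
t=15 Δ0: s6=0 clk=1 s3=0 s0=1 s5=1 s4=0 s2=1 s1=0
  Δ1: clk:1→0
  (1Δ to stable)
t=16 Δ0: s6=0 clk=0 s3=0 s0=1 s5=1 s4=0 s2=1 s1=0
  Δ1: clk:0→1
  Δ2: s1:0→1
  Δ3: s3:0→1
  Δ4: s5:1→0
  (4Δ to stable)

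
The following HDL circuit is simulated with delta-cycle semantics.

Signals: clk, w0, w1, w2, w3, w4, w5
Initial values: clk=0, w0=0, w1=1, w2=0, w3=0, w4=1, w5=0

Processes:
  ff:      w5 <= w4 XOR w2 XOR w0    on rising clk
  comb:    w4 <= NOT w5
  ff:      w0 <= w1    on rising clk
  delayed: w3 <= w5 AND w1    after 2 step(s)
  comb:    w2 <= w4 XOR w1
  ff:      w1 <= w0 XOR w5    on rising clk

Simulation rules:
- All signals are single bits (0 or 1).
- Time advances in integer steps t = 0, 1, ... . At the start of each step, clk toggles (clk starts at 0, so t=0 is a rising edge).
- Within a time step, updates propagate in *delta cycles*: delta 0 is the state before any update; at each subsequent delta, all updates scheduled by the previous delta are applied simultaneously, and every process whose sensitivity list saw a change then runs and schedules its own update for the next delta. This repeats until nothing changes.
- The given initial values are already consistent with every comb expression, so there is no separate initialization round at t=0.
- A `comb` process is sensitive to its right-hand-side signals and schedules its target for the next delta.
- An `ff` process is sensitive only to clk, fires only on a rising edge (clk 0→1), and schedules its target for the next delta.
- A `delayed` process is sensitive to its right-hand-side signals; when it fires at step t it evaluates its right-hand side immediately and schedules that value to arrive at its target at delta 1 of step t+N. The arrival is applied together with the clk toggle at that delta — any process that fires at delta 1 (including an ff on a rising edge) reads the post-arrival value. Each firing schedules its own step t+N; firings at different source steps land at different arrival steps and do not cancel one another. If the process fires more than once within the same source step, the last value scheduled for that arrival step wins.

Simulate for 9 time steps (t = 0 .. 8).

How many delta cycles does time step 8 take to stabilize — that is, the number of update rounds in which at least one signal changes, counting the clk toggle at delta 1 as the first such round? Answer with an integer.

2

[bits: w1,clk,w2,w4,w0,w5,w3]
t=0: Δ0=1001000 Δ1=1101000 Δ2=0101110 Δ3=0110110 Δ4=0100110 | 4Δ
t=1: Δ0=0100110 Δ1=0000110 | 1Δ
t=2: Δ0=0000110 Δ1=0100110 Δ2=0100010 | 2Δ
t=3: Δ0=0100010 Δ1=0000010 | 1Δ
t=4: Δ0=0000010 Δ1=0100010 Δ2=1100000 Δ3=1111000 Δ4=1101000 | 4Δ
t=5: Δ0=1101000 Δ1=1001000 | 1Δ
t=6: Δ0=1001000 Δ1=1101000 Δ2=0101110 Δ3=0110110 Δ4=0100110 | 4Δ
t=7: Δ0=0100110 Δ1=0000110 | 1Δ
t=8: Δ0=0000110 Δ1=0100110 Δ2=0100010 | 2Δ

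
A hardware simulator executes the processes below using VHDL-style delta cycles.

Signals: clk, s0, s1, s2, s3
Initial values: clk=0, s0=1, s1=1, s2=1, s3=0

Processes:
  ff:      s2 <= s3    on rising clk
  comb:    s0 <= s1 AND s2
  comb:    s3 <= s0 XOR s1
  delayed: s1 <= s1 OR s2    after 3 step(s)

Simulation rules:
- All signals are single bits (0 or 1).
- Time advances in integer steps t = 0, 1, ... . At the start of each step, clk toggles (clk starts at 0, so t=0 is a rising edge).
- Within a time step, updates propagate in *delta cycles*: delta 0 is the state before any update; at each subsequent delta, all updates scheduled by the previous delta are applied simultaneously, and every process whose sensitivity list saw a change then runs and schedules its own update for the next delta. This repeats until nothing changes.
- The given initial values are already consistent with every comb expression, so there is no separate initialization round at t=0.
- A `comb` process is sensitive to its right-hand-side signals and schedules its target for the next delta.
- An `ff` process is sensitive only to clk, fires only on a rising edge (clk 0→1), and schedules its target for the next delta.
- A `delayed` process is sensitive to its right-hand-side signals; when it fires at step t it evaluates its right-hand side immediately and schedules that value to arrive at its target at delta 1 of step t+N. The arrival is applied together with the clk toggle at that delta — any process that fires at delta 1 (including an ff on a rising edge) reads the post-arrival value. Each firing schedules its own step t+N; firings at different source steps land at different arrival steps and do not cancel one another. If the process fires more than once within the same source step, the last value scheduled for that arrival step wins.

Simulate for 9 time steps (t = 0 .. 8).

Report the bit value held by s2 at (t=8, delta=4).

[bits: s0,s1,clk,s2,s3]
t=0: Δ0=11010 Δ1=11110 Δ2=11100 Δ3=01100 Δ4=01101 | 4Δ
t=1: Δ0=01101 Δ1=01001 | 1Δ
t=2: Δ0=01001 Δ1=01101 Δ2=01111 Δ3=11111 Δ4=11110 | 4Δ
t=3: Δ0=11110 Δ1=11010 | 1Δ
t=4: Δ0=11010 Δ1=11110 Δ2=11100 Δ3=01100 Δ4=01101 | 4Δ
t=5: Δ0=01101 Δ1=01001 | 1Δ
t=6: Δ0=01001 Δ1=01101 Δ2=01111 Δ3=11111 Δ4=11110 | 4Δ
t=7: Δ0=11110 Δ1=11010 | 1Δ
t=8: Δ0=11010 Δ1=11110 Δ2=11100 Δ3=01100 Δ4=01101 | 4Δ

0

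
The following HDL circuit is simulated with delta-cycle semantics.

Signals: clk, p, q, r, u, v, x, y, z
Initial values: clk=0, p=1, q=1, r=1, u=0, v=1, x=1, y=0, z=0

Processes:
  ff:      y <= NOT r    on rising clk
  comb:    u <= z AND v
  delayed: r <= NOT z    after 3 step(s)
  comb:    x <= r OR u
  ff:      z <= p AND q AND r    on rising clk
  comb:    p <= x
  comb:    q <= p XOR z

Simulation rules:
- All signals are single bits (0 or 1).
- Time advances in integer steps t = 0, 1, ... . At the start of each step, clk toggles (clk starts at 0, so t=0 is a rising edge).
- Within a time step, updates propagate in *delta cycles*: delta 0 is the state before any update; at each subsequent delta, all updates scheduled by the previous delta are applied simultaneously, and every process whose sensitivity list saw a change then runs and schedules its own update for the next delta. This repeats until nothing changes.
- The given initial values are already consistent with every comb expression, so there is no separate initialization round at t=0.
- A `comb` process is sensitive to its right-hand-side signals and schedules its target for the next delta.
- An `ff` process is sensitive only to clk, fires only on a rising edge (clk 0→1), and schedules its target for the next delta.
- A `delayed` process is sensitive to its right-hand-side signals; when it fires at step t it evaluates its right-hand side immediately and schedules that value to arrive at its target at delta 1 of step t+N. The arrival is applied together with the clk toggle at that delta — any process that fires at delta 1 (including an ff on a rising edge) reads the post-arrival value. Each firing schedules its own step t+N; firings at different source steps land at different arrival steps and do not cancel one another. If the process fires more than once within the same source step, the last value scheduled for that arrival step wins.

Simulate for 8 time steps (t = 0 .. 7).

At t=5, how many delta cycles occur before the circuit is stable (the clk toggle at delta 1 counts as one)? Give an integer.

4

t=0 Δ0: p=1 z=0 y=0 clk=0 x=1 v=1 r=1 q=1 u=0
  Δ1: clk:0→1
  Δ2: z:0→1
  Δ3: q:1→0, u:0→1
  (3Δ to stable)
t=1 Δ0: p=1 z=1 y=0 clk=1 x=1 v=1 r=1 q=0 u=1
  Δ1: clk:1→0
  (1Δ to stable)
t=2 Δ0: p=1 z=1 y=0 clk=0 x=1 v=1 r=1 q=0 u=1
  Δ1: clk:0→1
  Δ2: z:1→0
  Δ3: q:0→1, u:1→0
  (3Δ to stable)
t=3 Δ0: p=1 z=0 y=0 clk=1 x=1 v=1 r=1 q=1 u=0
  Δ1: clk:1→0, r:1→0
  Δ2: x:1→0
  Δ3: p:1→0
  Δ4: q:1→0
  (4Δ to stable)
t=4 Δ0: p=0 z=0 y=0 clk=0 x=0 v=1 r=0 q=0 u=0
  Δ1: clk:0→1
  Δ2: y:0→1
  (2Δ to stable)
t=5 Δ0: p=0 z=0 y=1 clk=1 x=0 v=1 r=0 q=0 u=0
  Δ1: clk:1→0, r:0→1
  Δ2: x:0→1
  Δ3: p:0→1
  Δ4: q:0→1
  (4Δ to stable)
t=6 Δ0: p=1 z=0 y=1 clk=0 x=1 v=1 r=1 q=1 u=0
  Δ1: clk:0→1
  Δ2: z:0→1, y:1→0
  Δ3: q:1→0, u:0→1
  (3Δ to stable)
t=7 Δ0: p=1 z=1 y=0 clk=1 x=1 v=1 r=1 q=0 u=1
  Δ1: clk:1→0
  (1Δ to stable)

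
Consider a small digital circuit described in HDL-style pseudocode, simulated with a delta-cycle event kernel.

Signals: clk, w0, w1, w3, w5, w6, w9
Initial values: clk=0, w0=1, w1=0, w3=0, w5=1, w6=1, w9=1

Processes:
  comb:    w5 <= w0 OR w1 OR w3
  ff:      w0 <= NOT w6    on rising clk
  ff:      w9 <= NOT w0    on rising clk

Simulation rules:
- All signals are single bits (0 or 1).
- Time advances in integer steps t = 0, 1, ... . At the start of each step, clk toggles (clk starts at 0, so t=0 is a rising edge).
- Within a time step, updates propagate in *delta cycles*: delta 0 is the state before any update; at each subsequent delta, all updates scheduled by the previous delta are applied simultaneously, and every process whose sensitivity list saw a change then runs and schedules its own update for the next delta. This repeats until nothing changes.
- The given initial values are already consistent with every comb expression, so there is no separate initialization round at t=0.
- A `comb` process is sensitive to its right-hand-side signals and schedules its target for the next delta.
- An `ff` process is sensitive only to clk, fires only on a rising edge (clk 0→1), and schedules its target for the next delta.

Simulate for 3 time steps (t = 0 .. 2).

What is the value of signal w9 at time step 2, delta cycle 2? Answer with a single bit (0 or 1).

t0.Δ0 clk=0 w9=1 w6=1 w3=0 w1=0 w5=1 w0=1
t0.Δ1 clk=1 w9=1 w6=1 w3=0 w1=0 w5=1 w0=1
t0.Δ2 clk=1 w9=0 w6=1 w3=0 w1=0 w5=1 w0=0
t0.Δ3 clk=1 w9=0 w6=1 w3=0 w1=0 w5=0 w0=0
t1.Δ0 clk=1 w9=0 w6=1 w3=0 w1=0 w5=0 w0=0
t1.Δ1 clk=0 w9=0 w6=1 w3=0 w1=0 w5=0 w0=0
t2.Δ0 clk=0 w9=0 w6=1 w3=0 w1=0 w5=0 w0=0
t2.Δ1 clk=1 w9=0 w6=1 w3=0 w1=0 w5=0 w0=0
t2.Δ2 clk=1 w9=1 w6=1 w3=0 w1=0 w5=0 w0=0

1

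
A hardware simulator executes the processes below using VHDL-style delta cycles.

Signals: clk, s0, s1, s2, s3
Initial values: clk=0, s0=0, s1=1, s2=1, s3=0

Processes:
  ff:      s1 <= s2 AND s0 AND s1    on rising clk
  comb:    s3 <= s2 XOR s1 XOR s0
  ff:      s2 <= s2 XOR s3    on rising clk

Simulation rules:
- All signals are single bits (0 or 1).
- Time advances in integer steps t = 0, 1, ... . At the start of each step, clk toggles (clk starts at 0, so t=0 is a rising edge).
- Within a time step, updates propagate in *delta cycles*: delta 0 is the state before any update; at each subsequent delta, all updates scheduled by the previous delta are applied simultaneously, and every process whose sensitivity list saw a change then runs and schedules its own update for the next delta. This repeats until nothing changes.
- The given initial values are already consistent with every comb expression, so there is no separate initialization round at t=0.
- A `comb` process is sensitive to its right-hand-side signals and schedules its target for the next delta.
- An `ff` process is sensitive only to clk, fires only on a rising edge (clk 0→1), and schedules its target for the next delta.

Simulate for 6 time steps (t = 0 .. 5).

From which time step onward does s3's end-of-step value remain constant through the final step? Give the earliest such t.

2

t=0 Δ0: s1=1 clk=0 s0=0 s2=1 s3=0
  Δ1: clk:0→1
  Δ2: s1:1→0
  Δ3: s3:0→1
  (3Δ to stable)
t=1 Δ0: s1=0 clk=1 s0=0 s2=1 s3=1
  Δ1: clk:1→0
  (1Δ to stable)
t=2 Δ0: s1=0 clk=0 s0=0 s2=1 s3=1
  Δ1: clk:0→1
  Δ2: s2:1→0
  Δ3: s3:1→0
  (3Δ to stable)
t=3 Δ0: s1=0 clk=1 s0=0 s2=0 s3=0
  Δ1: clk:1→0
  (1Δ to stable)
t=4 Δ0: s1=0 clk=0 s0=0 s2=0 s3=0
  Δ1: clk:0→1
  (1Δ to stable)
t=5 Δ0: s1=0 clk=1 s0=0 s2=0 s3=0
  Δ1: clk:1→0
  (1Δ to stable)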